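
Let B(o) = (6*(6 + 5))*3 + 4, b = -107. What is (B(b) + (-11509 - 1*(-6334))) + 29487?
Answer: 24514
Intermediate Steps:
B(o) = 202 (B(o) = (6*11)*3 + 4 = 66*3 + 4 = 198 + 4 = 202)
(B(b) + (-11509 - 1*(-6334))) + 29487 = (202 + (-11509 - 1*(-6334))) + 29487 = (202 + (-11509 + 6334)) + 29487 = (202 - 5175) + 29487 = -4973 + 29487 = 24514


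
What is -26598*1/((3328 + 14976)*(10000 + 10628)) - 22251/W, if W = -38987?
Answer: 9790655467/17156775168 ≈ 0.57066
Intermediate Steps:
-26598*1/((3328 + 14976)*(10000 + 10628)) - 22251/W = -26598*1/((3328 + 14976)*(10000 + 10628)) - 22251/(-38987) = -26598/(18304*20628) - 22251*(-1/38987) = -26598/377574912 + 22251/38987 = -26598*1/377574912 + 22251/38987 = -31/440064 + 22251/38987 = 9790655467/17156775168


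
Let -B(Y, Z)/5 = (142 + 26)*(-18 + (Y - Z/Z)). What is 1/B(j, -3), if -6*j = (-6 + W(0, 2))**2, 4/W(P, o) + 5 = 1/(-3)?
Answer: 4/89355 ≈ 4.4765e-5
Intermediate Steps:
W(P, o) = -3/4 (W(P, o) = 4/(-5 + 1/(-3)) = 4/(-5 - 1/3) = 4/(-16/3) = 4*(-3/16) = -3/4)
j = -243/32 (j = -(-6 - 3/4)**2/6 = -(-27/4)**2/6 = -1/6*729/16 = -243/32 ≈ -7.5938)
B(Y, Z) = 15960 - 840*Y (B(Y, Z) = -5*(142 + 26)*(-18 + (Y - Z/Z)) = -840*(-18 + (Y - 1*1)) = -840*(-18 + (Y - 1)) = -840*(-18 + (-1 + Y)) = -840*(-19 + Y) = -5*(-3192 + 168*Y) = 15960 - 840*Y)
1/B(j, -3) = 1/(15960 - 840*(-243/32)) = 1/(15960 + 25515/4) = 1/(89355/4) = 4/89355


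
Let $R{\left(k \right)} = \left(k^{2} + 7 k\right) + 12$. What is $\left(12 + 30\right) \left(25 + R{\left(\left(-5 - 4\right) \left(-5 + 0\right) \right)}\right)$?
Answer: $99834$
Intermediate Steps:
$R{\left(k \right)} = 12 + k^{2} + 7 k$
$\left(12 + 30\right) \left(25 + R{\left(\left(-5 - 4\right) \left(-5 + 0\right) \right)}\right) = \left(12 + 30\right) \left(25 + \left(12 + \left(\left(-5 - 4\right) \left(-5 + 0\right)\right)^{2} + 7 \left(-5 - 4\right) \left(-5 + 0\right)\right)\right) = 42 \left(25 + \left(12 + \left(\left(-9\right) \left(-5\right)\right)^{2} + 7 \left(\left(-9\right) \left(-5\right)\right)\right)\right) = 42 \left(25 + \left(12 + 45^{2} + 7 \cdot 45\right)\right) = 42 \left(25 + \left(12 + 2025 + 315\right)\right) = 42 \left(25 + 2352\right) = 42 \cdot 2377 = 99834$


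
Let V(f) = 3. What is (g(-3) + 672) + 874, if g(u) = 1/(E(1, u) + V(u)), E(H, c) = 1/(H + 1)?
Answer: 10824/7 ≈ 1546.3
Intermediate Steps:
E(H, c) = 1/(1 + H)
g(u) = 2/7 (g(u) = 1/(1/(1 + 1) + 3) = 1/(1/2 + 3) = 1/(7/2) = 2/7)
(g(-3) + 672) + 874 = (2/7 + 672) + 874 = 4706/7 + 874 = 10824/7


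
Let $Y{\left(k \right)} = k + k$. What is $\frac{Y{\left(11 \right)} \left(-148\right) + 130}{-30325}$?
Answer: $\frac{3126}{30325} \approx 0.10308$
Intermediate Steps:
$Y{\left(k \right)} = 2 k$
$\frac{Y{\left(11 \right)} \left(-148\right) + 130}{-30325} = \frac{2 \cdot 11 \left(-148\right) + 130}{-30325} = \left(22 \left(-148\right) + 130\right) \left(- \frac{1}{30325}\right) = \left(-3256 + 130\right) \left(- \frac{1}{30325}\right) = \left(-3126\right) \left(- \frac{1}{30325}\right) = \frac{3126}{30325}$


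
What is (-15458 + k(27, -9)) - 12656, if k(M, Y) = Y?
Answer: -28123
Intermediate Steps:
(-15458 + k(27, -9)) - 12656 = (-15458 - 9) - 12656 = -15467 - 12656 = -28123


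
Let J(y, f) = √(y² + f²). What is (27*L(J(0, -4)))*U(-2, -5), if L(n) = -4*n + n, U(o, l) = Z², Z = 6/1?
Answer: -11664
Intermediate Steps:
Z = 6 (Z = 6*1 = 6)
J(y, f) = √(f² + y²)
U(o, l) = 36 (U(o, l) = 6² = 36)
L(n) = -3*n
(27*L(J(0, -4)))*U(-2, -5) = (27*(-3*√((-4)² + 0²)))*36 = (27*(-3*√(16 + 0)))*36 = (27*(-3*√16))*36 = (27*(-3*4))*36 = (27*(-12))*36 = -324*36 = -11664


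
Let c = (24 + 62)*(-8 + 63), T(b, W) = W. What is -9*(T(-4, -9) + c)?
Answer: -42489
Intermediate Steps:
c = 4730 (c = 86*55 = 4730)
-9*(T(-4, -9) + c) = -9*(-9 + 4730) = -9*4721 = -42489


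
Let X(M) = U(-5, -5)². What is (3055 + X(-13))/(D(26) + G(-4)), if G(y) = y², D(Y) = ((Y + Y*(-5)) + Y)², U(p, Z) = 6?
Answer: 3091/6100 ≈ 0.50672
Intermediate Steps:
D(Y) = 9*Y² (D(Y) = ((Y - 5*Y) + Y)² = (-4*Y + Y)² = (-3*Y)² = 9*Y²)
X(M) = 36 (X(M) = 6² = 36)
(3055 + X(-13))/(D(26) + G(-4)) = (3055 + 36)/(9*26² + (-4)²) = 3091/(9*676 + 16) = 3091/(6084 + 16) = 3091/6100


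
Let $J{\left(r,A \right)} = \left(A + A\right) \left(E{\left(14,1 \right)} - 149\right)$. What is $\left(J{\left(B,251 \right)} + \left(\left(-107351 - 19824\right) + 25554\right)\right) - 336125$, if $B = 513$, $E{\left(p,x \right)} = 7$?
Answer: $-509030$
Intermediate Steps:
$J{\left(r,A \right)} = - 284 A$ ($J{\left(r,A \right)} = \left(A + A\right) \left(7 - 149\right) = 2 A \left(-142\right) = - 284 A$)
$\left(J{\left(B,251 \right)} + \left(\left(-107351 - 19824\right) + 25554\right)\right) - 336125 = \left(\left(-284\right) 251 + \left(\left(-107351 - 19824\right) + 25554\right)\right) - 336125 = \left(-71284 + \left(-127175 + 25554\right)\right) - 336125 = \left(-71284 - 101621\right) - 336125 = -172905 - 336125 = -509030$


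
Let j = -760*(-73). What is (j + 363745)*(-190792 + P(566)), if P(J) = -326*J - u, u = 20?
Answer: -157346880800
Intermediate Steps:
P(J) = -20 - 326*J (P(J) = -326*J - 1*20 = -326*J - 20 = -20 - 326*J)
j = 55480
(j + 363745)*(-190792 + P(566)) = (55480 + 363745)*(-190792 + (-20 - 326*566)) = 419225*(-190792 + (-20 - 184516)) = 419225*(-190792 - 184536) = 419225*(-375328) = -157346880800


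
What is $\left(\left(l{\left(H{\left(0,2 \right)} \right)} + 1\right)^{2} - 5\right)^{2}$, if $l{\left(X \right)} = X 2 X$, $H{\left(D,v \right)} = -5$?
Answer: $6739216$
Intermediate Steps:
$l{\left(X \right)} = 2 X^{2}$ ($l{\left(X \right)} = 2 X X = 2 X^{2}$)
$\left(\left(l{\left(H{\left(0,2 \right)} \right)} + 1\right)^{2} - 5\right)^{2} = \left(\left(2 \left(-5\right)^{2} + 1\right)^{2} - 5\right)^{2} = \left(\left(2 \cdot 25 + 1\right)^{2} - 5\right)^{2} = \left(\left(50 + 1\right)^{2} - 5\right)^{2} = \left(51^{2} - 5\right)^{2} = \left(2601 - 5\right)^{2} = 2596^{2} = 6739216$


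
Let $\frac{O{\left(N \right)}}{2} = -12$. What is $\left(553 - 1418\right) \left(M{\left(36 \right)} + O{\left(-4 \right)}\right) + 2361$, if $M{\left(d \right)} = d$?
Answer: $-8019$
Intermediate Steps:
$O{\left(N \right)} = -24$ ($O{\left(N \right)} = 2 \left(-12\right) = -24$)
$\left(553 - 1418\right) \left(M{\left(36 \right)} + O{\left(-4 \right)}\right) + 2361 = \left(553 - 1418\right) \left(36 - 24\right) + 2361 = \left(-865\right) 12 + 2361 = -10380 + 2361 = -8019$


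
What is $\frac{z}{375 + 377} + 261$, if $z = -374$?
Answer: $\frac{97949}{376} \approx 260.5$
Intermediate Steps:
$\frac{z}{375 + 377} + 261 = \frac{1}{375 + 377} \left(-374\right) + 261 = \frac{1}{752} \left(-374\right) + 261 = - \frac{187}{376} + 261 = \frac{97949}{376}$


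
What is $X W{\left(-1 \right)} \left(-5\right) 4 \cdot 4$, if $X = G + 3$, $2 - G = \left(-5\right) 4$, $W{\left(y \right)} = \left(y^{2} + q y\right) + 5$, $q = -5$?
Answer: $-22000$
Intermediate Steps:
$W{\left(y \right)} = 5 + y^{2} - 5 y$ ($W{\left(y \right)} = \left(y^{2} - 5 y\right) + 5 = 5 + y^{2} - 5 y$)
$G = 22$ ($G = 2 - \left(-5\right) 4 = 2 - -20 = 2 + 20 = 22$)
$X = 25$ ($X = 22 + 3 = 25$)
$X W{\left(-1 \right)} \left(-5\right) 4 \cdot 4 = 25 \left(5 + \left(-1\right)^{2} - -5\right) \left(-5\right) 4 \cdot 4 = 25 \left(5 + 1 + 5\right) \left(\left(-20\right) 4\right) = 25 \cdot 11 \left(-80\right) = 275 \left(-80\right) = -22000$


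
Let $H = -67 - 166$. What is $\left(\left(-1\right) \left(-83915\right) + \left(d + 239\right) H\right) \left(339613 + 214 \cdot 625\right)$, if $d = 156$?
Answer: $-3843707560$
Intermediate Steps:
$H = -233$ ($H = -67 - 166 = -233$)
$\left(\left(-1\right) \left(-83915\right) + \left(d + 239\right) H\right) \left(339613 + 214 \cdot 625\right) = \left(\left(-1\right) \left(-83915\right) + \left(156 + 239\right) \left(-233\right)\right) \left(339613 + 214 \cdot 625\right) = \left(83915 + 395 \left(-233\right)\right) \left(339613 + 133750\right) = \left(83915 - 92035\right) 473363 = \left(-8120\right) 473363 = -3843707560$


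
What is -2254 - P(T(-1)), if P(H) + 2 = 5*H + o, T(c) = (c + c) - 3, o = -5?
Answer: -2222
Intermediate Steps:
T(c) = -3 + 2*c (T(c) = 2*c - 3 = -3 + 2*c)
P(H) = -7 + 5*H (P(H) = -2 + (5*H - 5) = -2 + (-5 + 5*H) = -7 + 5*H)
-2254 - P(T(-1)) = -2254 - (-7 + 5*(-3 + 2*(-1))) = -2254 - (-7 + 5*(-3 - 2)) = -2254 - (-7 + 5*(-5)) = -2254 - (-7 - 25) = -2254 - 1*(-32) = -2254 + 32 = -2222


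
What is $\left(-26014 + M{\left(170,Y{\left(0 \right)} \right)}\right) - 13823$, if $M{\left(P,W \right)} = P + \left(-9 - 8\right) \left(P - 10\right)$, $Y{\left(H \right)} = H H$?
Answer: $-42387$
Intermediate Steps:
$Y{\left(H \right)} = H^{2}$
$M{\left(P,W \right)} = 170 - 16 P$ ($M{\left(P,W \right)} = P - 17 \left(-10 + P\right) = P - \left(-170 + 17 P\right) = 170 - 16 P$)
$\left(-26014 + M{\left(170,Y{\left(0 \right)} \right)}\right) - 13823 = \left(-26014 + \left(170 - 2720\right)\right) - 13823 = \left(-26014 - 2550\right) - 13823 = -28564 - 13823 = -42387$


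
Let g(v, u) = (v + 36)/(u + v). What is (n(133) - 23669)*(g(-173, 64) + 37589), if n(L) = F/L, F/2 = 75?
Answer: -1842530169218/2071 ≈ -8.8968e+8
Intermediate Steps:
F = 150 (F = 2*75 = 150)
g(v, u) = (36 + v)/(u + v)
n(L) = 150/L
(n(133) - 23669)*(g(-173, 64) + 37589) = (150/133 - 23669)*((36 - 173)/(64 - 173) + 37589) = (150*(1/133) - 23669)*(-137/(-109) + 37589) = (150/133 - 23669)*(-1/109*(-137) + 37589) = -3147827*(137/109 + 37589)/133 = -3147827/133*4097338/109 = -1842530169218/2071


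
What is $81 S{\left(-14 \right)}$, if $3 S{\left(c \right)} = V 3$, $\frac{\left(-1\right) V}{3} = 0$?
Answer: $0$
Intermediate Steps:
$V = 0$ ($V = \left(-3\right) 0 = 0$)
$S{\left(c \right)} = 0$ ($S{\left(c \right)} = \frac{0 \cdot 3}{3} = \frac{1}{3} \cdot 0 = 0$)
$81 S{\left(-14 \right)} = 81 \cdot 0 = 0$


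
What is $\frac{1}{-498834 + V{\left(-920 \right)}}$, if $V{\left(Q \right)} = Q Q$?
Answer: $\frac{1}{347566} \approx 2.8772 \cdot 10^{-6}$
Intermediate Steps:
$V{\left(Q \right)} = Q^{2}$
$\frac{1}{-498834 + V{\left(-920 \right)}} = \frac{1}{-498834 + \left(-920\right)^{2}} = \frac{1}{-498834 + 846400} = \frac{1}{347566}$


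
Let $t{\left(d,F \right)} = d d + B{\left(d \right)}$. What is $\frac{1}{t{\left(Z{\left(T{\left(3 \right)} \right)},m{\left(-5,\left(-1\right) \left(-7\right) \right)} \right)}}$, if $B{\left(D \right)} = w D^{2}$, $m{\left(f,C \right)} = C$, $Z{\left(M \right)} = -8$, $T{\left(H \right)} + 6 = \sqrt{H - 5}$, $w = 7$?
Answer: $\frac{1}{512} \approx 0.0019531$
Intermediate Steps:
$T{\left(H \right)} = -6 + \sqrt{-5 + H}$ ($T{\left(H \right)} = -6 + \sqrt{H - 5} = -6 + \sqrt{-5 + H}$)
$B{\left(D \right)} = 7 D^{2}$
$t{\left(d,F \right)} = 8 d^{2}$ ($t{\left(d,F \right)} = d d + 7 d^{2} = d^{2} + 7 d^{2} = 8 d^{2}$)
$\frac{1}{t{\left(Z{\left(T{\left(3 \right)} \right)},m{\left(-5,\left(-1\right) \left(-7\right) \right)} \right)}} = \frac{1}{8 \left(-8\right)^{2}} = \frac{1}{8 \cdot 64} = \frac{1}{512}$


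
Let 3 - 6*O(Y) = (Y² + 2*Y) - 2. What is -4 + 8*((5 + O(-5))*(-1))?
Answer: -92/3 ≈ -30.667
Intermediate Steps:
O(Y) = ⅚ - Y/3 - Y²/6 (O(Y) = ½ - ((Y² + 2*Y) - 2)/6 = ½ - (-2 + Y² + 2*Y)/6 = ½ + (⅓ - Y/3 - Y²/6) = ⅚ - Y/3 - Y²/6)
-4 + 8*((5 + O(-5))*(-1)) = -4 + 8*((5 + (⅚ - ⅓*(-5) - ⅙*(-5)²))*(-1)) = -4 + 8*((5 + (⅚ + 5/3 - ⅙*25))*(-1)) = -4 + 8*((5 + (⅚ + 5/3 - 25/6))*(-1)) = -4 + 8*((5 - 5/3)*(-1)) = -4 + 8*((10/3)*(-1)) = -4 + 8*(-10/3) = -4 - 80/3 = -92/3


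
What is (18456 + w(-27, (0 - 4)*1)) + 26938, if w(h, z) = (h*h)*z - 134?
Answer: 42344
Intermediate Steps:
w(h, z) = -134 + z*h² (w(h, z) = h²*z - 134 = z*h² - 134 = -134 + z*h²)
(18456 + w(-27, (0 - 4)*1)) + 26938 = (18456 + (-134 + ((0 - 4)*1)*(-27)²)) + 26938 = (18456 + (-134 - 4*1*729)) + 26938 = (18456 + (-134 - 4*729)) + 26938 = (18456 + (-134 - 2916)) + 26938 = (18456 - 3050) + 26938 = 15406 + 26938 = 42344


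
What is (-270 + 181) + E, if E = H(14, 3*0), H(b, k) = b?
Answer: -75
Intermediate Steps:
E = 14
(-270 + 181) + E = (-270 + 181) + 14 = -89 + 14 = -75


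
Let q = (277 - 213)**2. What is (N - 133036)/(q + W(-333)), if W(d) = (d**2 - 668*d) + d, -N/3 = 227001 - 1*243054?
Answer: -84877/337096 ≈ -0.25179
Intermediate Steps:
N = 48159 (N = -3*(227001 - 1*243054) = -3*(227001 - 243054) = -3*(-16053) = 48159)
W(d) = d**2 - 667*d
q = 4096 (q = 64**2 = 4096)
(N - 133036)/(q + W(-333)) = (48159 - 133036)/(4096 - 333*(-667 - 333)) = -84877/(4096 - 333*(-1000)) = -84877/(4096 + 333000) = -84877/337096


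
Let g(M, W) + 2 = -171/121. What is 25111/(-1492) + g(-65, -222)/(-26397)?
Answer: -11457835273/680786172 ≈ -16.830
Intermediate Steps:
g(M, W) = -413/121 (g(M, W) = -2 - 171/121 = -413/121)
25111/(-1492) + g(-65, -222)/(-26397) = 25111/(-1492) - 413/121/(-26397) = 25111*(-1/1492) - 413/121*(-1/26397) = -25111/1492 + 59/456291 = -11457835273/680786172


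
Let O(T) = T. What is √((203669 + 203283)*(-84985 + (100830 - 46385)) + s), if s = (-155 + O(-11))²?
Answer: 2*I*√3107071631 ≈ 1.1148e+5*I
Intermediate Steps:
s = 27556 (s = (-155 - 11)² = (-166)² = 27556)
√((203669 + 203283)*(-84985 + (100830 - 46385)) + s) = √((203669 + 203283)*(-84985 + (100830 - 46385)) + 27556) = √(406952*(-84985 + 54445) + 27556) = √(406952*(-30540) + 27556) = √(-12428314080 + 27556) = √(-12428286524) = 2*I*√3107071631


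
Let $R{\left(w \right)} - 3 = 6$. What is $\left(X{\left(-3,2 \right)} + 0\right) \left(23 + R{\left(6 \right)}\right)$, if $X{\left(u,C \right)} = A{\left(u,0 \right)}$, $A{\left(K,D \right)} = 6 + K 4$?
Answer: $-192$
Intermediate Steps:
$R{\left(w \right)} = 9$ ($R{\left(w \right)} = 3 + 6 = 9$)
$A{\left(K,D \right)} = 6 + 4 K$
$X{\left(u,C \right)} = 6 + 4 u$
$\left(X{\left(-3,2 \right)} + 0\right) \left(23 + R{\left(6 \right)}\right) = \left(\left(6 + 4 \left(-3\right)\right) + 0\right) \left(23 + 9\right) = \left(\left(6 - 12\right) + 0\right) 32 = \left(-6 + 0\right) 32 = \left(-6\right) 32 = -192$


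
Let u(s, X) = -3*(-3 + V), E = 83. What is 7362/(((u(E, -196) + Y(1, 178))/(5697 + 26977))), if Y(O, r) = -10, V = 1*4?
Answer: -240545988/13 ≈ -1.8504e+7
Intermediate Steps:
V = 4
u(s, X) = -3 (u(s, X) = -3*(-3 + 4) = -3*1 = -3)
7362/(((u(E, -196) + Y(1, 178))/(5697 + 26977))) = 7362/(((-3 - 10)/(5697 + 26977))) = 7362/((-13/32674)) = 7362/((-13*1/32674)) = 7362/(-13/32674) = 7362*(-32674/13) = -240545988/13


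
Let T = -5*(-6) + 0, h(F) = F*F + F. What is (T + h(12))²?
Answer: 34596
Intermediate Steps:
h(F) = F + F² (h(F) = F² + F = F + F²)
T = 30 (T = 30 + 0 = 30)
(T + h(12))² = (30 + 12*(1 + 12))² = (30 + 12*13)² = (30 + 156)² = 186² = 34596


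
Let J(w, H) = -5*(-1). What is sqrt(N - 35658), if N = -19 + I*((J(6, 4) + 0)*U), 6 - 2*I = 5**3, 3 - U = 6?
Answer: I*sqrt(139138)/2 ≈ 186.51*I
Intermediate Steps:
U = -3 (U = 3 - 1*6 = 3 - 6 = -3)
J(w, H) = 5
I = -119/2 (I = 3 - 1/2*5**3 = 3 - 1/2*125 = 3 - 125/2 = -119/2 ≈ -59.500)
N = 1747/2 (N = -19 - 119*(5 + 0)*(-3)/2 = -19 - 595*(-3)/2 = -19 - 119/2*(-15) = -19 + 1785/2 = 1747/2 ≈ 873.50)
sqrt(N - 35658) = sqrt(1747/2 - 35658) = sqrt(-69569/2) = I*sqrt(139138)/2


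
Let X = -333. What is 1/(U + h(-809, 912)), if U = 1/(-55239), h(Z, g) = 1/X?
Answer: -6131529/18524 ≈ -331.00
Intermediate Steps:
h(Z, g) = -1/333 (h(Z, g) = 1/(-333) = -1/333)
U = -1/55239 ≈ -1.8103e-5
1/(U + h(-809, 912)) = 1/(-1/55239 - 1/333) = 1/(-18524/6131529) = -6131529/18524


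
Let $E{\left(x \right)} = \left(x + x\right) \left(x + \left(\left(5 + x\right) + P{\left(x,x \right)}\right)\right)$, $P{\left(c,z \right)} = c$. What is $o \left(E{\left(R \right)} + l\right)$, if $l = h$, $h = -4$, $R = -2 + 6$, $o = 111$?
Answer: $14652$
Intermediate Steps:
$R = 4$
$l = -4$
$E{\left(x \right)} = 2 x \left(5 + 3 x\right)$ ($E{\left(x \right)} = \left(x + x\right) \left(x + \left(\left(5 + x\right) + x\right)\right) = 2 x \left(x + \left(5 + 2 x\right)\right) = 2 x \left(5 + 3 x\right)$)
$o \left(E{\left(R \right)} + l\right) = 111 \left(2 \cdot 4 \left(5 + 3 \cdot 4\right) - 4\right) = 111 \left(2 \cdot 4 \left(5 + 12\right) - 4\right) = 111 \left(2 \cdot 4 \cdot 17 - 4\right) = 111 \left(136 - 4\right) = 111 \cdot 132 = 14652$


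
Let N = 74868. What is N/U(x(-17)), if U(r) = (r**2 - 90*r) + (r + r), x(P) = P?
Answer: 1468/35 ≈ 41.943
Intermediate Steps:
U(r) = r**2 - 88*r (U(r) = (r**2 - 90*r) + 2*r = r**2 - 88*r)
N/U(x(-17)) = 74868/((-17*(-88 - 17))) = 74868/((-17*(-105))) = 74868/1785 = 74868*(1/1785) = 1468/35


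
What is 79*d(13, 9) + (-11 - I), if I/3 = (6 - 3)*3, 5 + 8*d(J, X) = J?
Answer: 41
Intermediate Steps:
d(J, X) = -5/8 + J/8
I = 27 (I = 3*((6 - 3)*3) = 3*(3*3) = 3*9 = 27)
79*d(13, 9) + (-11 - I) = 79*(-5/8 + (⅛)*13) + (-11 - 1*27) = 79*(-5/8 + 13/8) + (-11 - 27) = 79*1 - 38 = 79 - 38 = 41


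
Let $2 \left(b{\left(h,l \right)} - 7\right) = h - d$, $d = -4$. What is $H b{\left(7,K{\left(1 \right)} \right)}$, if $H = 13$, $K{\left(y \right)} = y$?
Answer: $\frac{325}{2} \approx 162.5$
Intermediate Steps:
$b{\left(h,l \right)} = 9 + \frac{h}{2}$ ($b{\left(h,l \right)} = 7 + \frac{h - -4}{2} = 7 + \frac{h + 4}{2} = 7 + \frac{4 + h}{2} = 7 + \left(2 + \frac{h}{2}\right) = 9 + \frac{h}{2}$)
$H b{\left(7,K{\left(1 \right)} \right)} = 13 \left(9 + \frac{1}{2} \cdot 7\right) = 13 \left(9 + \frac{7}{2}\right) = 13 \cdot \frac{25}{2} = \frac{325}{2}$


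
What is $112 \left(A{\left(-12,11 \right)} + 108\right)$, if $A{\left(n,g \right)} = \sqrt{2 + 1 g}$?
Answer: $12096 + 112 \sqrt{13} \approx 12500.0$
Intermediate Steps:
$A{\left(n,g \right)} = \sqrt{2 + g}$
$112 \left(A{\left(-12,11 \right)} + 108\right) = 112 \left(\sqrt{2 + 11} + 108\right) = 112 \left(\sqrt{13} + 108\right) = 112 \left(108 + \sqrt{13}\right) = 12096 + 112 \sqrt{13}$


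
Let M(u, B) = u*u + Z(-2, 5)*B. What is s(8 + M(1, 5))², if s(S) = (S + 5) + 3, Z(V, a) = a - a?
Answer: 289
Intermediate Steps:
Z(V, a) = 0
M(u, B) = u² (M(u, B) = u*u + 0*B = u² + 0 = u²)
s(S) = 8 + S (s(S) = (5 + S) + 3 = 8 + S)
s(8 + M(1, 5))² = (8 + (8 + 1²))² = (8 + (8 + 1))² = (8 + 9)² = 17² = 289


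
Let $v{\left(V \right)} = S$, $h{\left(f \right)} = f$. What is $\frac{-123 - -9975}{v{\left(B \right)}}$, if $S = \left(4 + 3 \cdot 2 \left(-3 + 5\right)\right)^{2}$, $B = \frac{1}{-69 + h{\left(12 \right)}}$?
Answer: $\frac{2463}{64} \approx 38.484$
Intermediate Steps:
$B = - \frac{1}{57}$ ($B = \frac{1}{-69 + 12} = \frac{1}{-57} = - \frac{1}{57} \approx -0.017544$)
$S = 256$ ($S = \left(4 + 6 \cdot 2\right)^{2} = \left(4 + 12\right)^{2} = 16^{2} = 256$)
$v{\left(V \right)} = 256$
$\frac{-123 - -9975}{v{\left(B \right)}} = \frac{-123 - -9975}{256} = \left(-123 + 9975\right) \frac{1}{256} = 9852 \cdot \frac{1}{256} = \frac{2463}{64}$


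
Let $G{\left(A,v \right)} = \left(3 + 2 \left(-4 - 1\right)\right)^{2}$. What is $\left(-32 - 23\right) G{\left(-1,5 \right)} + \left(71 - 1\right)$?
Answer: $-2625$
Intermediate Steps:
$G{\left(A,v \right)} = 49$ ($G{\left(A,v \right)} = \left(3 + 2 \left(-5\right)\right)^{2} = \left(3 - 10\right)^{2} = \left(-7\right)^{2} = 49$)
$\left(-32 - 23\right) G{\left(-1,5 \right)} + \left(71 - 1\right) = \left(-32 - 23\right) 49 + \left(71 - 1\right) = \left(-32 - 23\right) 49 + 70 = \left(-55\right) 49 + 70 = -2695 + 70 = -2625$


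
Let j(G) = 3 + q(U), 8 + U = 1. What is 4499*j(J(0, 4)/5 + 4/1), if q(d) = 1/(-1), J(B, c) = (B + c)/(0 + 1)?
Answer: 8998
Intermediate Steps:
U = -7 (U = -8 + 1 = -7)
J(B, c) = B + c (J(B, c) = (B + c)/1 = (B + c)*1 = B + c)
q(d) = -1
j(G) = 2 (j(G) = 3 - 1 = 2)
4499*j(J(0, 4)/5 + 4/1) = 4499*2 = 8998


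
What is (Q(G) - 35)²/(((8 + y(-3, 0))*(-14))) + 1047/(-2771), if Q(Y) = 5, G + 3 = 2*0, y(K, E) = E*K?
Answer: -652791/77588 ≈ -8.4136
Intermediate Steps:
G = -3 (G = -3 + 2*0 = -3 + 0 = -3)
(Q(G) - 35)²/(((8 + y(-3, 0))*(-14))) + 1047/(-2771) = (5 - 35)²/(((8 + 0*(-3))*(-14))) + 1047/(-2771) = (-30)²/(((8 + 0)*(-14))) + 1047*(-1/2771) = 900/((8*(-14))) - 1047/2771 = 900/(-112) - 1047/2771 = 900*(-1/112) - 1047/2771 = -225/28 - 1047/2771 = -652791/77588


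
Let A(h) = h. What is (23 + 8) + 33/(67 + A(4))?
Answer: 2234/71 ≈ 31.465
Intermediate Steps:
(23 + 8) + 33/(67 + A(4)) = (23 + 8) + 33/(67 + 4) = 31 + 33/71 = 2234/71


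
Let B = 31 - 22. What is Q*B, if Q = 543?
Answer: 4887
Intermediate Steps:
B = 9
Q*B = 543*9 = 4887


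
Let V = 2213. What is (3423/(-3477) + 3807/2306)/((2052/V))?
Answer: 3941722571/5484286008 ≈ 0.71873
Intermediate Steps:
(3423/(-3477) + 3807/2306)/((2052/V)) = (3423/(-3477) + 3807/2306)/((2052/2213)) = (3423*(-1/3477) + 3807*(1/2306))/((2052*(1/2213))) = (-1141/1159 + 3807/2306)/(2052/2213) = (1781167/2672654)*(2213/2052) = 3941722571/5484286008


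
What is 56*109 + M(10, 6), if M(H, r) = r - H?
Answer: 6100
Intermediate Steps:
56*109 + M(10, 6) = 56*109 + (6 - 1*10) = 6104 + (6 - 10) = 6104 - 4 = 6100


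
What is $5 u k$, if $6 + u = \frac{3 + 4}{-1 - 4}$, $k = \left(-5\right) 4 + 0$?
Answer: $740$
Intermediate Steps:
$k = -20$ ($k = -20 + 0 = -20$)
$u = - \frac{37}{5}$ ($u = -6 + \frac{3 + 4}{-1 - 4} = -6 + \frac{7}{-5} = -6 + 7 \left(- \frac{1}{5}\right) = -6 - \frac{7}{5} = - \frac{37}{5} \approx -7.4$)
$5 u k = 5 \left(- \frac{37}{5}\right) \left(-20\right) = \left(-37\right) \left(-20\right) = 740$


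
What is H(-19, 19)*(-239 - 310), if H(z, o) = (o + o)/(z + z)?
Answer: 549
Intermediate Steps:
H(z, o) = o/z (H(z, o) = (2*o)/((2*z)) = (2*o)*(1/(2*z)) = o/z)
H(-19, 19)*(-239 - 310) = (19/(-19))*(-239 - 310) = (19*(-1/19))*(-549) = -1*(-549) = 549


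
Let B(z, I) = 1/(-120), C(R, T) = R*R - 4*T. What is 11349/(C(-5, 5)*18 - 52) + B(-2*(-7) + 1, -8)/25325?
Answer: 17244805481/57741000 ≈ 298.66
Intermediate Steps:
C(R, T) = R² - 4*T
B(z, I) = -1/120
11349/(C(-5, 5)*18 - 52) + B(-2*(-7) + 1, -8)/25325 = 11349/(((-5)² - 4*5)*18 - 52) - 1/120/25325 = 11349/((25 - 20)*18 - 52) - 1/120*1/25325 = 11349/(5*18 - 52) - 1/3039000 = 11349/(90 - 52) - 1/3039000 = 11349/38 - 1/3039000 = 17244805481/57741000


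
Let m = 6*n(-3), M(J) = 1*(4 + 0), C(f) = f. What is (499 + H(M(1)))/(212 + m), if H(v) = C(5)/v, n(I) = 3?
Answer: 87/40 ≈ 2.1750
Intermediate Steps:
M(J) = 4 (M(J) = 1*4 = 4)
m = 18 (m = 6*3 = 18)
H(v) = 5/v
(499 + H(M(1)))/(212 + m) = (499 + 5/4)/(212 + 18) = (499 + 5*(1/4))/230 = (499 + 5/4)*(1/230) = (2001/4)*(1/230) = 87/40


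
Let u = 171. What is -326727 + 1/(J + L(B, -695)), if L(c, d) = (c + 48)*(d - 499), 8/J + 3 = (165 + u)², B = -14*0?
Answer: -2113964076183909/6470123608 ≈ -3.2673e+5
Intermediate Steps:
B = 0
J = 8/112893 (J = 8/(-3 + (165 + 171)²) = 8/(-3 + 336²) = 8/(-3 + 112896) = 8/112893 ≈ 7.0864e-5)
L(c, d) = (-499 + d)*(48 + c) (L(c, d) = (48 + c)*(-499 + d) = (-499 + d)*(48 + c))
-326727 + 1/(J + L(B, -695)) = -326727 + 1/(8/112893 + (-23952 - 499*0 + 48*(-695) + 0*(-695))) = -326727 + 1/(8/112893 + (-23952 + 0 - 33360 + 0)) = -326727 + 1/(8/112893 - 57312) = -326727 + 1/(-6470123608/112893) = -326727 - 112893/6470123608 = -2113964076183909/6470123608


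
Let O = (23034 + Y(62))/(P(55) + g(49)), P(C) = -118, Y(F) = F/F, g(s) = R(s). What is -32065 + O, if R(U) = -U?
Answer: -5377890/167 ≈ -32203.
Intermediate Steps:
g(s) = -s
Y(F) = 1
O = -23035/167 (O = (23034 + 1)/(-118 - 1*49) = 23035/(-118 - 49) = 23035/(-167) = 23035*(-1/167) = -23035/167 ≈ -137.93)
-32065 + O = -32065 - 23035/167 = -5377890/167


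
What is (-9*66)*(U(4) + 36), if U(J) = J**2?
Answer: -30888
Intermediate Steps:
(-9*66)*(U(4) + 36) = (-9*66)*(4**2 + 36) = -594*(16 + 36) = -594*52 = -30888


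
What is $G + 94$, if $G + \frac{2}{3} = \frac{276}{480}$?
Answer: $\frac{11269}{120} \approx 93.908$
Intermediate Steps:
$G = - \frac{11}{120}$ ($G = - \frac{2}{3} + \frac{276}{480} = - \frac{2}{3} + 276 \cdot \frac{1}{480} = - \frac{2}{3} + \frac{23}{40} = - \frac{11}{120} \approx -0.091667$)
$G + 94 = - \frac{11}{120} + 94 = \frac{11269}{120}$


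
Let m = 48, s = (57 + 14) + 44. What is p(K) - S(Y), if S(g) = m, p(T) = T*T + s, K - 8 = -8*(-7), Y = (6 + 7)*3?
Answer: 4163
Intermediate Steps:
s = 115 (s = 71 + 44 = 115)
Y = 39 (Y = 13*3 = 39)
K = 64 (K = 8 - 8*(-7) = 8 + 56 = 64)
p(T) = 115 + T² (p(T) = T*T + 115 = T² + 115 = 115 + T²)
S(g) = 48
p(K) - S(Y) = (115 + 64²) - 1*48 = (115 + 4096) - 48 = 4211 - 48 = 4163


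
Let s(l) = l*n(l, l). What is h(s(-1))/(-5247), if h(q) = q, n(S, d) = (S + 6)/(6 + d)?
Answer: 1/5247 ≈ 0.00019059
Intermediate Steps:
n(S, d) = (6 + S)/(6 + d)
s(l) = l (s(l) = l*((6 + l)/(6 + l)) = l*1 = l)
h(s(-1))/(-5247) = -1/(-5247) = -1*(-1/5247) = 1/5247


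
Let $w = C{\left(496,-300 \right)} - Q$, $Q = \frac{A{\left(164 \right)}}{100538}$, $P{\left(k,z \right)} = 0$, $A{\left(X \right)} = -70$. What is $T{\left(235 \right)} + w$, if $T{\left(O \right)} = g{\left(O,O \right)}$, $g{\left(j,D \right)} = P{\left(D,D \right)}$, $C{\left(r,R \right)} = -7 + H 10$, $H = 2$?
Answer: $\frac{653532}{50269} \approx 13.001$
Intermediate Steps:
$C{\left(r,R \right)} = 13$ ($C{\left(r,R \right)} = -7 + 2 \cdot 10 = -7 + 20 = 13$)
$g{\left(j,D \right)} = 0$
$Q = - \frac{35}{50269}$ ($Q = - \frac{70}{100538} = \left(-70\right) \frac{1}{100538} = - \frac{35}{50269} \approx -0.00069625$)
$w = \frac{653532}{50269}$ ($w = 13 - - \frac{35}{50269} = 13 + \frac{35}{50269} = \frac{653532}{50269} \approx 13.001$)
$T{\left(O \right)} = 0$
$T{\left(235 \right)} + w = 0 + \frac{653532}{50269} = \frac{653532}{50269}$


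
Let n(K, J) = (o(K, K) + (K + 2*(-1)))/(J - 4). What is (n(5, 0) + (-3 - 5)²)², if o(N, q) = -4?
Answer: 66049/16 ≈ 4128.1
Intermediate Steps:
n(K, J) = (-6 + K)/(-4 + J) (n(K, J) = (-4 + (K + 2*(-1)))/(J - 4) = (-4 + (K - 2))/(-4 + J) = (-4 + (-2 + K))/(-4 + J) = (-6 + K)/(-4 + J))
(n(5, 0) + (-3 - 5)²)² = ((-6 + 5)/(-4 + 0) + (-3 - 5)²)² = (-1/(-4) + (-8)²)² = (-¼*(-1) + 64)² = (¼ + 64)² = (257/4)² = 66049/16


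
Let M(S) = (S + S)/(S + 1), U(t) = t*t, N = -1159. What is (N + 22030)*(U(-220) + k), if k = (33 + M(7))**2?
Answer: 16565750991/16 ≈ 1.0354e+9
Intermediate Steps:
U(t) = t**2
M(S) = 2*S/(1 + S) (M(S) = (2*S)/(1 + S) = 2*S/(1 + S))
k = 19321/16 (k = (33 + 2*7/(1 + 7))**2 = (33 + 2*7/8)**2 = (33 + 2*7*(1/8))**2 = (33 + 7/4)**2 = (139/4)**2 = 19321/16 ≈ 1207.6)
(N + 22030)*(U(-220) + k) = (-1159 + 22030)*((-220)**2 + 19321/16) = 20871*(48400 + 19321/16) = 20871*(793721/16) = 16565750991/16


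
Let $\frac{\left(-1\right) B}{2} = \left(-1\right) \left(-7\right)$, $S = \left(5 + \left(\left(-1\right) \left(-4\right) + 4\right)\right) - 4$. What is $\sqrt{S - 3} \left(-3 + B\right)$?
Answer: $- 17 \sqrt{6} \approx -41.641$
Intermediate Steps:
$S = 9$ ($S = \left(5 + \left(4 + 4\right)\right) - 4 = \left(5 + 8\right) - 4 = 13 - 4 = 9$)
$B = -14$ ($B = - 2 \left(\left(-1\right) \left(-7\right)\right) = \left(-2\right) 7 = -14$)
$\sqrt{S - 3} \left(-3 + B\right) = \sqrt{9 - 3} \left(-3 - 14\right) = \sqrt{6} \left(-17\right) = - 17 \sqrt{6}$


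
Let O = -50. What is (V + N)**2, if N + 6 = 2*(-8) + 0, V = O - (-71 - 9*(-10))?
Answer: 8281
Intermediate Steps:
V = -69 (V = -50 - (-71 - 9*(-10)) = -50 - (-71 + 90) = -50 - 1*19 = -50 - 19 = -69)
N = -22 (N = -6 + (2*(-8) + 0) = -6 + (-16 + 0) = -6 - 16 = -22)
(V + N)**2 = (-69 - 22)**2 = (-91)**2 = 8281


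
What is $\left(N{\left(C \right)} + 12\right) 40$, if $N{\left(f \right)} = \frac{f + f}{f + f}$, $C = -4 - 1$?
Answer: $520$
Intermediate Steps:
$C = -5$ ($C = -4 - 1 = -5$)
$N{\left(f \right)} = 1$ ($N{\left(f \right)} = \frac{2 f}{2 f} = 2 f \frac{1}{2 f} = 1$)
$\left(N{\left(C \right)} + 12\right) 40 = \left(1 + 12\right) 40 = 13 \cdot 40 = 520$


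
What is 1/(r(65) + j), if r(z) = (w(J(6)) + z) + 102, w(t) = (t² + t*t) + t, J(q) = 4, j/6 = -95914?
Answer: -1/575281 ≈ -1.7383e-6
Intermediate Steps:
j = -575484 (j = 6*(-95914) = -575484)
w(t) = t + 2*t² (w(t) = (t² + t²) + t = 2*t² + t = t + 2*t²)
r(z) = 138 + z (r(z) = (4*(1 + 2*4) + z) + 102 = (4*(1 + 8) + z) + 102 = (4*9 + z) + 102 = (36 + z) + 102 = 138 + z)
1/(r(65) + j) = 1/((138 + 65) - 575484) = 1/(203 - 575484) = 1/(-575281) = -1/575281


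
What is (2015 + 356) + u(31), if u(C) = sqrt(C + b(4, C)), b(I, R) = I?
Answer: 2371 + sqrt(35) ≈ 2376.9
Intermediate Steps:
u(C) = sqrt(4 + C) (u(C) = sqrt(C + 4) = sqrt(4 + C))
(2015 + 356) + u(31) = (2015 + 356) + sqrt(4 + 31) = 2371 + sqrt(35)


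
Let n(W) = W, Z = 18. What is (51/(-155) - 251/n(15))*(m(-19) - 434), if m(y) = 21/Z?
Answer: 10302299/1395 ≈ 7385.2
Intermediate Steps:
m(y) = 7/6 (m(y) = 21/18 = 21*(1/18) = 7/6)
(51/(-155) - 251/n(15))*(m(-19) - 434) = (51/(-155) - 251/15)*(7/6 - 434) = (51*(-1/155) - 251*1/15)*(-2597/6) = (-51/155 - 251/15)*(-2597/6) = -7934/465*(-2597/6) = 10302299/1395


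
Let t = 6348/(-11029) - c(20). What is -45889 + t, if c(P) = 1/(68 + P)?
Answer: -44538230381/970552 ≈ -45890.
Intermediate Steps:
t = -569653/970552 (t = 6348/(-11029) - 1/(68 + 20) = 6348*(-1/11029) - 1/88 = -6348/11029 - 1*1/88 = -6348/11029 - 1/88 = -569653/970552 ≈ -0.58694)
-45889 + t = -45889 - 569653/970552 = -44538230381/970552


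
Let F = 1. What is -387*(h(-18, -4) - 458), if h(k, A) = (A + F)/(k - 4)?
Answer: 3898251/22 ≈ 1.7719e+5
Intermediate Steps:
h(k, A) = (1 + A)/(-4 + k) (h(k, A) = (A + 1)/(k - 4) = (1 + A)/(-4 + k))
-387*(h(-18, -4) - 458) = -387*((1 - 4)/(-4 - 18) - 458) = -387*(-3/(-22) - 458) = -387*(-1/22*(-3) - 458) = -387*(3/22 - 458) = -387*(-10073/22) = 3898251/22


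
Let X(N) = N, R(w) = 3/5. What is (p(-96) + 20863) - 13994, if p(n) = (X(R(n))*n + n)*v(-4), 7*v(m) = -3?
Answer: 242719/35 ≈ 6934.8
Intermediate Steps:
R(w) = ⅗ (R(w) = 3*(⅕) = ⅗)
v(m) = -3/7 (v(m) = (⅐)*(-3) = -3/7)
p(n) = -24*n/35 (p(n) = (3*n/5 + n)*(-3/7) = (8*n/5)*(-3/7) = -24*n/35)
(p(-96) + 20863) - 13994 = (-24/35*(-96) + 20863) - 13994 = (2304/35 + 20863) - 13994 = 732509/35 - 13994 = 242719/35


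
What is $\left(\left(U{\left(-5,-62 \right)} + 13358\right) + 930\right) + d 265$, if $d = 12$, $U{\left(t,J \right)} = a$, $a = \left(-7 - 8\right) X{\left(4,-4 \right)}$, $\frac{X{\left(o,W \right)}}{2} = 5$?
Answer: $17318$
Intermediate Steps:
$X{\left(o,W \right)} = 10$ ($X{\left(o,W \right)} = 2 \cdot 5 = 10$)
$a = -150$ ($a = \left(-7 - 8\right) 10 = \left(-15\right) 10 = -150$)
$U{\left(t,J \right)} = -150$
$\left(\left(U{\left(-5,-62 \right)} + 13358\right) + 930\right) + d 265 = \left(\left(-150 + 13358\right) + 930\right) + 12 \cdot 265 = \left(13208 + 930\right) + 3180 = 14138 + 3180 = 17318$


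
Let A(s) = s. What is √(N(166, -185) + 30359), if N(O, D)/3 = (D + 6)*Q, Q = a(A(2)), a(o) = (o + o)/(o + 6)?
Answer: √120362/2 ≈ 173.47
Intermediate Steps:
a(o) = 2*o/(6 + o) (a(o) = (2*o)/(6 + o) = 2*o/(6 + o))
Q = ½ (Q = 2*2/(6 + 2) = 2*2/8 = 2*2*(⅛) = ½ ≈ 0.50000)
N(O, D) = 9 + 3*D/2 (N(O, D) = 3*((D + 6)*(½)) = 3*((6 + D)*(½)) = 3*(3 + D/2) = 9 + 3*D/2)
√(N(166, -185) + 30359) = √((9 + (3/2)*(-185)) + 30359) = √((9 - 555/2) + 30359) = √(-537/2 + 30359) = √(60181/2) = √120362/2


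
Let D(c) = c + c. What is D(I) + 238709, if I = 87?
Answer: 238883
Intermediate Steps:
D(c) = 2*c
D(I) + 238709 = 2*87 + 238709 = 174 + 238709 = 238883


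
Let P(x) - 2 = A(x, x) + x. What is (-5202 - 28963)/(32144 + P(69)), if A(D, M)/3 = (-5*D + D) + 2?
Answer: -34165/31393 ≈ -1.0883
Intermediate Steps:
A(D, M) = 6 - 12*D (A(D, M) = 3*((-5*D + D) + 2) = 3*(-4*D + 2) = 3*(2 - 4*D) = 6 - 12*D)
P(x) = 8 - 11*x (P(x) = 2 + ((6 - 12*x) + x) = 2 + (6 - 11*x) = 8 - 11*x)
(-5202 - 28963)/(32144 + P(69)) = (-5202 - 28963)/(32144 + (8 - 11*69)) = -34165/(32144 + (8 - 759)) = -34165/(32144 - 751) = -34165/31393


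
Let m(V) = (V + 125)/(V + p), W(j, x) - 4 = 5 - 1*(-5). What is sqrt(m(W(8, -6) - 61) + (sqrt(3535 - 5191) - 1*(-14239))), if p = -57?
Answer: sqrt(56953 + 24*I*sqrt(46))/2 ≈ 119.32 + 0.17052*I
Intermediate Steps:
W(j, x) = 14 (W(j, x) = 4 + (5 - 1*(-5)) = 4 + (5 + 5) = 4 + 10 = 14)
m(V) = (125 + V)/(-57 + V) (m(V) = (V + 125)/(V - 57) = (125 + V)/(-57 + V))
sqrt(m(W(8, -6) - 61) + (sqrt(3535 - 5191) - 1*(-14239))) = sqrt((125 + (14 - 61))/(-57 + (14 - 61)) + (sqrt(3535 - 5191) - 1*(-14239))) = sqrt((125 - 47)/(-57 - 47) + (sqrt(-1656) + 14239)) = sqrt(78/(-104) + (6*I*sqrt(46) + 14239)) = sqrt(-1/104*78 + (14239 + 6*I*sqrt(46))) = sqrt(-3/4 + (14239 + 6*I*sqrt(46))) = sqrt(56953/4 + 6*I*sqrt(46))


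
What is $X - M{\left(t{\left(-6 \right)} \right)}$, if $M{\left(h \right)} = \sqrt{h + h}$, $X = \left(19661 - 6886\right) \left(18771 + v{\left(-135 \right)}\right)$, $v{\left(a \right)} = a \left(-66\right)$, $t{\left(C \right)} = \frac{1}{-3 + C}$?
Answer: $353624775 - \frac{i \sqrt{2}}{3} \approx 3.5362 \cdot 10^{8} - 0.4714 i$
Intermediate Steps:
$v{\left(a \right)} = - 66 a$
$X = 353624775$ ($X = \left(19661 - 6886\right) \left(18771 - -8910\right) = 12775 \left(18771 + 8910\right) = 12775 \cdot 27681 = 353624775$)
$M{\left(h \right)} = \sqrt{2} \sqrt{h}$ ($M{\left(h \right)} = \sqrt{2 h} = \sqrt{2} \sqrt{h}$)
$X - M{\left(t{\left(-6 \right)} \right)} = 353624775 - \sqrt{2} \sqrt{\frac{1}{-3 - 6}} = 353624775 - \sqrt{2} \sqrt{\frac{1}{-9}} = 353624775 - \sqrt{2} \sqrt{- \frac{1}{9}} = 353624775 - \sqrt{2} \frac{i}{3} = 353624775 - \frac{i \sqrt{2}}{3}$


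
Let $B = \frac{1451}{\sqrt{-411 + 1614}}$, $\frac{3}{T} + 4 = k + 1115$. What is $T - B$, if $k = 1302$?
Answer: $\frac{3}{2413} - \frac{1451 \sqrt{1203}}{1203} \approx -41.833$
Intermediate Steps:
$T = \frac{3}{2413}$ ($T = \frac{3}{-4 + \left(1302 + 1115\right)} = \frac{3}{-4 + 2417} = \frac{3}{2413} \approx 0.0012433$)
$B = \frac{1451 \sqrt{1203}}{1203}$ ($B = \frac{1451}{\sqrt{1203}} = 1451 \frac{\sqrt{1203}}{1203} = \frac{1451 \sqrt{1203}}{1203} \approx 41.834$)
$T - B = \frac{3}{2413} - \frac{1451 \sqrt{1203}}{1203}$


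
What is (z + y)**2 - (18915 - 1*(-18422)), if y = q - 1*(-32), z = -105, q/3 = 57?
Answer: -27733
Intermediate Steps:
q = 171 (q = 3*57 = 171)
y = 203 (y = 171 - 1*(-32) = 171 + 32 = 203)
(z + y)**2 - (18915 - 1*(-18422)) = (-105 + 203)**2 - (18915 - 1*(-18422)) = 98**2 - (18915 + 18422) = 9604 - 1*37337 = 9604 - 37337 = -27733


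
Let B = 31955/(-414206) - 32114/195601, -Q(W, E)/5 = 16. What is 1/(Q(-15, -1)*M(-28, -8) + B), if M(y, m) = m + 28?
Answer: -81019107806/129650124731039 ≈ -0.00062491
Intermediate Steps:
Q(W, E) = -80 (Q(W, E) = -5*16 = -80)
M(y, m) = 28 + m
B = -19552241439/81019107806 (B = 31955*(-1/414206) - 32114*1/195601 = -31955/414206 - 32114/195601 = -19552241439/81019107806 ≈ -0.24133)
1/(Q(-15, -1)*M(-28, -8) + B) = 1/(-80*(28 - 8) - 19552241439/81019107806) = 1/(-80*20 - 19552241439/81019107806) = 1/(-1600 - 19552241439/81019107806) = 1/(-129650124731039/81019107806) = -81019107806/129650124731039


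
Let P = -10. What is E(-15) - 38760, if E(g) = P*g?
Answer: -38610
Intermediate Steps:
E(g) = -10*g
E(-15) - 38760 = -10*(-15) - 38760 = 150 - 38760 = -38610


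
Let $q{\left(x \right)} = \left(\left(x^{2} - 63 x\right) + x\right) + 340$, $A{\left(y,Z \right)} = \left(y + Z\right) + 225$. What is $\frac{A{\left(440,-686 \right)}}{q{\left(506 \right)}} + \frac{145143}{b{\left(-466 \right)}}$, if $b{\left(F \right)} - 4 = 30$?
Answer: $\frac{16328877429}{3825068} \approx 4268.9$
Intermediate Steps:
$A{\left(y,Z \right)} = 225 + Z + y$ ($A{\left(y,Z \right)} = \left(Z + y\right) + 225 = 225 + Z + y$)
$b{\left(F \right)} = 34$ ($b{\left(F \right)} = 4 + 30 = 34$)
$q{\left(x \right)} = 340 + x^{2} - 62 x$ ($q{\left(x \right)} = \left(x^{2} - 62 x\right) + 340 = 340 + x^{2} - 62 x$)
$\frac{A{\left(440,-686 \right)}}{q{\left(506 \right)}} + \frac{145143}{b{\left(-466 \right)}} = \frac{225 - 686 + 440}{340 + 506^{2} - 31372} + \frac{145143}{34} = - \frac{21}{340 + 256036 - 31372} + 145143 \cdot \frac{1}{34} = - \frac{21}{225004} + \frac{145143}{34} = \frac{16328877429}{3825068}$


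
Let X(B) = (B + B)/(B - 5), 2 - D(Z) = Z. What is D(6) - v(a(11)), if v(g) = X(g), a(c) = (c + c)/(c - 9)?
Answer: -23/3 ≈ -7.6667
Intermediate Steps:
D(Z) = 2 - Z
a(c) = 2*c/(-9 + c) (a(c) = (2*c)/(-9 + c) = 2*c/(-9 + c))
X(B) = 2*B/(-5 + B) (X(B) = (2*B)/(-5 + B) = 2*B/(-5 + B))
v(g) = 2*g/(-5 + g)
D(6) - v(a(11)) = (2 - 1*6) - 2*2*11/(-9 + 11)/(-5 + 2*11/(-9 + 11)) = (2 - 6) - 2*2*11/2/(-5 + 2*11/2) = -4 - 2*2*11*(½)/(-5 + 2*11*(½)) = -4 - 2*11/(-5 + 11) = -4 - 2*11/6 = -4 - 1*11/3 = -4 - 11/3 = -23/3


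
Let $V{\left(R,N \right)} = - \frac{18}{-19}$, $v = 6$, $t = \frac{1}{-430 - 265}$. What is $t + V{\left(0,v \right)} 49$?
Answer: $\frac{612971}{13205} \approx 46.42$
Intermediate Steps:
$t = - \frac{1}{695}$ ($t = \frac{1}{-695} = - \frac{1}{695} \approx -0.0014388$)
$V{\left(R,N \right)} = \frac{18}{19}$ ($V{\left(R,N \right)} = \left(-18\right) \left(- \frac{1}{19}\right) = \frac{18}{19}$)
$t + V{\left(0,v \right)} 49 = - \frac{1}{695} + \frac{18}{19} \cdot 49 = - \frac{1}{695} + \frac{882}{19} = \frac{612971}{13205}$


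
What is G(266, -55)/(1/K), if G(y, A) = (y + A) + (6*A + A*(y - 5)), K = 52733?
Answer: -763257442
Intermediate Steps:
G(y, A) = y + 7*A + A*(-5 + y) (G(y, A) = (A + y) + (6*A + A*(-5 + y)) = y + 7*A + A*(-5 + y))
G(266, -55)/(1/K) = (266 + 2*(-55) - 55*266)/(1/52733) = (266 - 110 - 14630)/(1/52733) = -14474*52733 = -763257442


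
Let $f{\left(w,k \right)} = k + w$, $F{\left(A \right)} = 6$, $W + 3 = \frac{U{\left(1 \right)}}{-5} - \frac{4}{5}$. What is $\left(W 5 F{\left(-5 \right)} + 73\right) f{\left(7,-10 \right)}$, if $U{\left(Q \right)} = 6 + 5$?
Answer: $321$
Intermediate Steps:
$U{\left(Q \right)} = 11$
$W = -6$ ($W = -3 + \left(\frac{11}{-5} - \frac{4}{5}\right) = -3 + \left(11 \left(- \frac{1}{5}\right) - \frac{4}{5}\right) = -3 - 3 = -6$)
$\left(W 5 F{\left(-5 \right)} + 73\right) f{\left(7,-10 \right)} = \left(\left(-6\right) 5 \cdot 6 + 73\right) \left(-10 + 7\right) = \left(\left(-30\right) 6 + 73\right) \left(-3\right) = \left(-180 + 73\right) \left(-3\right) = \left(-107\right) \left(-3\right) = 321$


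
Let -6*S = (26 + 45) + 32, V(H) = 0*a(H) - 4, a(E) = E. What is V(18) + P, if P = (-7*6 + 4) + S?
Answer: -355/6 ≈ -59.167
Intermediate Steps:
V(H) = -4 (V(H) = 0*H - 4 = 0 - 4 = -4)
S = -103/6 (S = -((26 + 45) + 32)/6 = -(71 + 32)/6 = -⅙*103 = -103/6 ≈ -17.167)
P = -331/6 (P = (-7*6 + 4) - 103/6 = (-42 + 4) - 103/6 = -38 - 103/6 = -331/6 ≈ -55.167)
V(18) + P = -4 - 331/6 = -355/6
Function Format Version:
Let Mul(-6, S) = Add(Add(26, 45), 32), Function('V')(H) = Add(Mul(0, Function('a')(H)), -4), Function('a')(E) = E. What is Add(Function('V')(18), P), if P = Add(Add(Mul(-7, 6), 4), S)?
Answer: Rational(-355, 6) ≈ -59.167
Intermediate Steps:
Function('V')(H) = -4 (Function('V')(H) = Add(Mul(0, H), -4) = Add(0, -4) = -4)
S = Rational(-103, 6) (S = Mul(Rational(-1, 6), Add(Add(26, 45), 32)) = Mul(Rational(-1, 6), Add(71, 32)) = Mul(Rational(-1, 6), 103) = Rational(-103, 6) ≈ -17.167)
P = Rational(-331, 6) (P = Add(Add(Mul(-7, 6), 4), Rational(-103, 6)) = Add(Add(-42, 4), Rational(-103, 6)) = Add(-38, Rational(-103, 6)) = Rational(-331, 6) ≈ -55.167)
Add(Function('V')(18), P) = Add(-4, Rational(-331, 6)) = Rational(-355, 6)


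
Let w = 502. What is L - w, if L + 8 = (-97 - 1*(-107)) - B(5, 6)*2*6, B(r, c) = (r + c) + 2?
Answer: -656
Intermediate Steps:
B(r, c) = 2 + c + r (B(r, c) = (c + r) + 2 = 2 + c + r)
L = -154 (L = -8 + ((-97 - 1*(-107)) - (2 + 6 + 5)*2*6) = -8 + ((-97 + 107) - 13*2*6) = -8 + (10 - 26*6) = -8 + (10 - 1*156) = -8 + (10 - 156) = -8 - 146 = -154)
L - w = -154 - 1*502 = -154 - 502 = -656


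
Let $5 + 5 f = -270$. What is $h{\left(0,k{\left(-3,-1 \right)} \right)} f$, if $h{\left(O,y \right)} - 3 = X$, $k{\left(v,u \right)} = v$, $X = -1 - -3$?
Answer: $-275$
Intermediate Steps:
$X = 2$ ($X = -1 + 3 = 2$)
$f = -55$ ($f = -1 + \frac{1}{5} \left(-270\right) = -1 - 54 = -55$)
$h{\left(O,y \right)} = 5$ ($h{\left(O,y \right)} = 3 + 2 = 5$)
$h{\left(0,k{\left(-3,-1 \right)} \right)} f = 5 \left(-55\right) = -275$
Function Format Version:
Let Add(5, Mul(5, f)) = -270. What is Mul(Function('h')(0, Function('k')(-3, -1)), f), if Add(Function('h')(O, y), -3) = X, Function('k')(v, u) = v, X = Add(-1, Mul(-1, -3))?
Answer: -275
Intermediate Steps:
X = 2 (X = Add(-1, 3) = 2)
f = -55 (f = Add(-1, Mul(Rational(1, 5), -270)) = Add(-1, -54) = -55)
Function('h')(O, y) = 5 (Function('h')(O, y) = Add(3, 2) = 5)
Mul(Function('h')(0, Function('k')(-3, -1)), f) = Mul(5, -55) = -275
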